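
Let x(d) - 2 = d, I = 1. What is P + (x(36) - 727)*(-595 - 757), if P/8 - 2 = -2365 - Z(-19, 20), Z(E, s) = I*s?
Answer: 912464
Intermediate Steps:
x(d) = 2 + d
Z(E, s) = s (Z(E, s) = 1*s = s)
P = -19064 (P = 16 + 8*(-2365 - 1*20) = 16 + 8*(-2365 - 20) = 16 + 8*(-2385) = 16 - 19080 = -19064)
P + (x(36) - 727)*(-595 - 757) = -19064 + ((2 + 36) - 727)*(-595 - 757) = -19064 + (38 - 727)*(-1352) = -19064 - 689*(-1352) = -19064 + 931528 = 912464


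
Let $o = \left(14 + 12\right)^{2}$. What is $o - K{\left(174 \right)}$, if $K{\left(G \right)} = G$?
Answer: $502$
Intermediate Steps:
$o = 676$ ($o = 26^{2} = 676$)
$o - K{\left(174 \right)} = 676 - 174 = 502$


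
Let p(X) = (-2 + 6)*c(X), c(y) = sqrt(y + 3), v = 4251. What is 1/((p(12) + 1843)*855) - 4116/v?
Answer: -209694154211/216572019885 - 4*sqrt(15)/2903929695 ≈ -0.96824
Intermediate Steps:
c(y) = sqrt(3 + y)
p(X) = 4*sqrt(3 + X) (p(X) = (-2 + 6)*sqrt(3 + X) = 4*sqrt(3 + X))
1/((p(12) + 1843)*855) - 4116/v = 1/((4*sqrt(3 + 12) + 1843)*855) - 4116/4251 = (1/855)/(4*sqrt(15) + 1843) - 4116*1/4251 = (1/855)/(1843 + 4*sqrt(15)) - 1372/1417 = 1/(855*(1843 + 4*sqrt(15))) - 1372/1417 = -1372/1417 + 1/(855*(1843 + 4*sqrt(15)))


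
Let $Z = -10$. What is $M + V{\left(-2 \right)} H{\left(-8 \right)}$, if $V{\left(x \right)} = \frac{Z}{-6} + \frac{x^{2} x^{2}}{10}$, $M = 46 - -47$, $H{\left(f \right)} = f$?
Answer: $\frac{1003}{15} \approx 66.867$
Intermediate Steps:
$M = 93$ ($M = 46 + 47 = 93$)
$V{\left(x \right)} = \frac{5}{3} + \frac{x^{4}}{10}$ ($V{\left(x \right)} = - \frac{10}{-6} + \frac{x^{2} x^{2}}{10} = \left(-10\right) \left(- \frac{1}{6}\right) + x^{4} \cdot \frac{1}{10} = \frac{5}{3} + \frac{x^{4}}{10}$)
$M + V{\left(-2 \right)} H{\left(-8 \right)} = 93 + \left(\frac{5}{3} + \frac{\left(-2\right)^{4}}{10}\right) \left(-8\right) = 93 + \left(\frac{5}{3} + \frac{1}{10} \cdot 16\right) \left(-8\right) = 93 + \left(\frac{5}{3} + \frac{8}{5}\right) \left(-8\right) = 93 + \frac{49}{15} \left(-8\right) = 93 - \frac{392}{15} = \frac{1003}{15}$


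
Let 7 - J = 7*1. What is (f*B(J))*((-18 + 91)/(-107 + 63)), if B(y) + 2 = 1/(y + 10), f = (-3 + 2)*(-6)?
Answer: 4161/220 ≈ 18.914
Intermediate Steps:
f = 6 (f = -1*(-6) = 6)
J = 0 (J = 7 - 7 = 0)
B(y) = -2 + 1/(10 + y) (B(y) = -2 + 1/(y + 10) = -2 + 1/(10 + y))
(f*B(J))*((-18 + 91)/(-107 + 63)) = (6*((-19 - 2*0)/(10 + 0)))*((-18 + 91)/(-107 + 63)) = (6*((-19 + 0)/10))*(73/(-44)) = (6*((⅒)*(-19)))*(73*(-1/44)) = (6*(-19/10))*(-73/44) = -57/5*(-73/44) = 4161/220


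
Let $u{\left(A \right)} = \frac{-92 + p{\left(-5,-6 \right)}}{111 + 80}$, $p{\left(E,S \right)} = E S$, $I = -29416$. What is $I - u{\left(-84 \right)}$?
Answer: $- \frac{5618394}{191} \approx -29416.0$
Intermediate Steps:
$u{\left(A \right)} = - \frac{62}{191}$ ($u{\left(A \right)} = \frac{-92 - -30}{111 + 80} = \frac{-92 + 30}{191} = \left(-62\right) \frac{1}{191} = - \frac{62}{191}$)
$I - u{\left(-84 \right)} = -29416 - - \frac{62}{191} = -29416 + \frac{62}{191} = - \frac{5618394}{191}$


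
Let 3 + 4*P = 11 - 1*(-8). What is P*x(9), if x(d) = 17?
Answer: 68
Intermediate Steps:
P = 4 (P = -¾ + (11 - 1*(-8))/4 = -¾ + (11 + 8)/4 = -¾ + (¼)*19 = -¾ + 19/4 = 4)
P*x(9) = 4*17 = 68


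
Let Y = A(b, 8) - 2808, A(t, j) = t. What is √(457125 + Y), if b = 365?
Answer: √454682 ≈ 674.30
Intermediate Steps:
Y = -2443 (Y = 365 - 2808 = -2443)
√(457125 + Y) = √(457125 - 2443) = √454682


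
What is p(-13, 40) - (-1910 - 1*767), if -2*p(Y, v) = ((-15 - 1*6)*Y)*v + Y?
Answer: -5553/2 ≈ -2776.5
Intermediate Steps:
p(Y, v) = -Y/2 + 21*Y*v/2 (p(Y, v) = -(((-15 - 1*6)*Y)*v + Y)/2 = -(((-15 - 6)*Y)*v + Y)/2 = -((-21*Y)*v + Y)/2 = -(-21*Y*v + Y)/2 = -(Y - 21*Y*v)/2 = -Y/2 + 21*Y*v/2)
p(-13, 40) - (-1910 - 1*767) = (½)*(-13)*(-1 + 21*40) - (-1910 - 1*767) = (½)*(-13)*(-1 + 840) - (-1910 - 767) = (½)*(-13)*839 - 1*(-2677) = -10907/2 + 2677 = -5553/2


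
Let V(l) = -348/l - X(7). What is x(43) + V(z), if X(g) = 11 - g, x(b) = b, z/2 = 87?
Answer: 37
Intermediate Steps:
z = 174 (z = 2*87 = 174)
V(l) = -4 - 348/l (V(l) = -348/l - (11 - 1*7) = -348/l - (11 - 7) = -348/l - 1*4 = -348/l - 4 = -4 - 348/l)
x(43) + V(z) = 43 + (-4 - 348/174) = 43 + (-4 - 348*1/174) = 43 + (-4 - 2) = 43 - 6 = 37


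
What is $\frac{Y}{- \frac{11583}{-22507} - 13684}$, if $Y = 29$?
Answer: $- \frac{652703}{307974205} \approx -0.0021193$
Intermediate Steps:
$\frac{Y}{- \frac{11583}{-22507} - 13684} = \frac{29}{- \frac{11583}{-22507} - 13684} = \frac{29}{\left(-11583\right) \left(- \frac{1}{22507}\right) - 13684} = \frac{29}{\frac{11583}{22507} - 13684} = \frac{29}{- \frac{307974205}{22507}} = 29 \left(- \frac{22507}{307974205}\right) = - \frac{652703}{307974205}$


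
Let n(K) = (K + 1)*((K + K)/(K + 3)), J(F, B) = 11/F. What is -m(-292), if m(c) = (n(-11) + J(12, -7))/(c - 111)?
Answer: -319/4836 ≈ -0.065964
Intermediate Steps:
n(K) = 2*K*(1 + K)/(3 + K) (n(K) = (1 + K)*((2*K)/(3 + K)) = (1 + K)*(2*K/(3 + K)) = 2*K*(1 + K)/(3 + K))
m(c) = -319/(12*(-111 + c)) (m(c) = (2*(-11)*(1 - 11)/(3 - 11) + 11/12)/(c - 111) = (2*(-11)*(-10)/(-8) + 11*(1/12))/(-111 + c) = (2*(-11)*(-⅛)*(-10) + 11/12)/(-111 + c) = (-55/2 + 11/12)/(-111 + c) = -319/(12*(-111 + c)))
-m(-292) = -(-319)/(-1332 + 12*(-292)) = -(-319)/(-1332 - 3504) = -(-319)/(-4836) = -(-319)*(-1)/4836 = -1*319/4836 = -319/4836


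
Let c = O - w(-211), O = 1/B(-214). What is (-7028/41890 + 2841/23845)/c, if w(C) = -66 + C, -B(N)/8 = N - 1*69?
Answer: -10996965688/62641849419945 ≈ -0.00017555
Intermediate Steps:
B(N) = 552 - 8*N (B(N) = -8*(N - 1*69) = -8*(N - 69) = -8*(-69 + N) = 552 - 8*N)
O = 1/2264 (O = 1/(552 - 8*(-214)) = 1/(552 + 1712) = 1/2264 ≈ 0.00044170)
c = 627129/2264 (c = 1/2264 - (-66 - 211) = 1/2264 - 1*(-277) = 1/2264 + 277 = 627129/2264 ≈ 277.00)
(-7028/41890 + 2841/23845)/c = (-7028/41890 + 2841/23845)/(627129/2264) = (-7028*1/41890 + 2841*(1/23845))*(2264/627129) = (-3514/20945 + 2841/23845)*(2264/627129) = -4857317/99886705*2264/627129 = -10996965688/62641849419945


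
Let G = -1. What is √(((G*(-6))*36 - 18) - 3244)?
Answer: I*√3046 ≈ 55.191*I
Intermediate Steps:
√(((G*(-6))*36 - 18) - 3244) = √((-1*(-6)*36 - 18) - 3244) = √((6*36 - 18) - 3244) = √((216 - 18) - 3244) = √(198 - 3244) = √(-3046) = I*√3046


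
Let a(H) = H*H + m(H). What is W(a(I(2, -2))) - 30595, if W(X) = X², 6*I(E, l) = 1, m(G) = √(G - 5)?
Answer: -39657383/1296 + I*√174/108 ≈ -30600.0 + 0.12214*I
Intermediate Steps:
m(G) = √(-5 + G)
I(E, l) = ⅙ (I(E, l) = (⅙)*1 = ⅙)
a(H) = H² + √(-5 + H) (a(H) = H*H + √(-5 + H) = H² + √(-5 + H))
W(a(I(2, -2))) - 30595 = ((⅙)² + √(-5 + ⅙))² - 30595 = (1/36 + √(-29/6))² - 30595 = (1/36 + I*√174/6)² - 30595 = -30595 + (1/36 + I*√174/6)²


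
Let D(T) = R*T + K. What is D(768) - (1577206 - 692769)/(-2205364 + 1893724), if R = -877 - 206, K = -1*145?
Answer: -259249003523/311640 ≈ -8.3189e+5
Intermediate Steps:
K = -145
R = -1083
D(T) = -145 - 1083*T (D(T) = -1083*T - 145 = -145 - 1083*T)
D(768) - (1577206 - 692769)/(-2205364 + 1893724) = (-145 - 1083*768) - (1577206 - 692769)/(-2205364 + 1893724) = (-145 - 831744) - 884437/(-311640) = -831889 - 884437*(-1)/311640 = -831889 - 1*(-884437/311640) = -831889 + 884437/311640 = -259249003523/311640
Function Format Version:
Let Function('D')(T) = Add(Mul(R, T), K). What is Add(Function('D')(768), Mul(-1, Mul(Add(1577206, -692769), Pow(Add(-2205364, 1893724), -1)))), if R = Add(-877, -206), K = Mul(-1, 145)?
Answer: Rational(-259249003523, 311640) ≈ -8.3189e+5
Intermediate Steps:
K = -145
R = -1083
Function('D')(T) = Add(-145, Mul(-1083, T)) (Function('D')(T) = Add(Mul(-1083, T), -145) = Add(-145, Mul(-1083, T)))
Add(Function('D')(768), Mul(-1, Mul(Add(1577206, -692769), Pow(Add(-2205364, 1893724), -1)))) = Add(Add(-145, Mul(-1083, 768)), Mul(-1, Mul(Add(1577206, -692769), Pow(Add(-2205364, 1893724), -1)))) = Add(Add(-145, -831744), Mul(-1, Mul(884437, Pow(-311640, -1)))) = Add(-831889, Mul(-1, Mul(884437, Rational(-1, 311640)))) = Add(-831889, Mul(-1, Rational(-884437, 311640))) = Add(-831889, Rational(884437, 311640)) = Rational(-259249003523, 311640)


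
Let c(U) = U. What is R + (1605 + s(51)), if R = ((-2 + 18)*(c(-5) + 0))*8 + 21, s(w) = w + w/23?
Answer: 23902/23 ≈ 1039.2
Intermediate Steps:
s(w) = 24*w/23 (s(w) = w + w*(1/23) = w + w/23 = 24*w/23)
R = -619 (R = ((-2 + 18)*(-5 + 0))*8 + 21 = (16*(-5))*8 + 21 = -80*8 + 21 = -640 + 21 = -619)
R + (1605 + s(51)) = -619 + (1605 + (24/23)*51) = -619 + (1605 + 1224/23) = -619 + 38139/23 = 23902/23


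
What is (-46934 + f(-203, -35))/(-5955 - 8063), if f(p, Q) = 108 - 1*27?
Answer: 46853/14018 ≈ 3.3423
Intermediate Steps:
f(p, Q) = 81 (f(p, Q) = 108 - 27 = 81)
(-46934 + f(-203, -35))/(-5955 - 8063) = (-46934 + 81)/(-5955 - 8063) = -46853/(-14018) = -46853*(-1/14018) = 46853/14018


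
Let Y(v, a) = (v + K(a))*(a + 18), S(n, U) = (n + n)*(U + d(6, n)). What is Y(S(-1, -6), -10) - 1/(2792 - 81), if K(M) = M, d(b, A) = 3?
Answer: -86753/2711 ≈ -32.000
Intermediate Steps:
S(n, U) = 2*n*(3 + U) (S(n, U) = (n + n)*(U + 3) = (2*n)*(3 + U) = 2*n*(3 + U))
Y(v, a) = (18 + a)*(a + v) (Y(v, a) = (v + a)*(a + 18) = (a + v)*(18 + a) = (18 + a)*(a + v))
Y(S(-1, -6), -10) - 1/(2792 - 81) = ((-10)**2 + 18*(-10) + 18*(2*(-1)*(3 - 6)) - 20*(-1)*(3 - 6)) - 1/(2792 - 81) = (100 - 180 + 18*(2*(-1)*(-3)) - 20*(-1)*(-3)) - 1/2711 = (100 - 180 + 18*6 - 10*6) - 1*1/2711 = (100 - 180 + 108 - 60) - 1/2711 = -32 - 1/2711 = -86753/2711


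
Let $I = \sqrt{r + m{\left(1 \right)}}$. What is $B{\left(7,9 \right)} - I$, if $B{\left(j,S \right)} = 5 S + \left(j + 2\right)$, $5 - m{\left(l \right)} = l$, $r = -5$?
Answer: $54 - i \approx 54.0 - 1.0 i$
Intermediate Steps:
$m{\left(l \right)} = 5 - l$
$I = i$ ($I = \sqrt{-5 + \left(5 - 1\right)} = \sqrt{-5 + 4} = \sqrt{-1} = i \approx 1.0 i$)
$B{\left(j,S \right)} = 2 + j + 5 S$ ($B{\left(j,S \right)} = 5 S + \left(2 + j\right) = 2 + j + 5 S$)
$B{\left(7,9 \right)} - I = \left(2 + 7 + 5 \cdot 9\right) - i = \left(2 + 7 + 45\right) - i = 54 - i$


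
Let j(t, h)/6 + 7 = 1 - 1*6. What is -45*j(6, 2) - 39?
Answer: 3201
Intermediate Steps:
j(t, h) = -72 (j(t, h) = -42 + 6*(1 - 1*6) = -42 + 6*(1 - 6) = -42 + 6*(-5) = -42 - 30 = -72)
-45*j(6, 2) - 39 = -45*(-72) - 39 = 3240 - 39 = 3201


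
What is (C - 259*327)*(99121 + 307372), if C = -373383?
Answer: -186204687468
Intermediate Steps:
(C - 259*327)*(99121 + 307372) = (-373383 - 259*327)*(99121 + 307372) = (-373383 - 84693)*406493 = -458076*406493 = -186204687468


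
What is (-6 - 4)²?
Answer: 100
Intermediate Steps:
(-6 - 4)² = (-10)² = 100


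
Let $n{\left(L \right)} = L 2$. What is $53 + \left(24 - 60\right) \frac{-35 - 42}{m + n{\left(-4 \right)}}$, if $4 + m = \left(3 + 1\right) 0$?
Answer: $-178$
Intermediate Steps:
$n{\left(L \right)} = 2 L$
$m = -4$ ($m = -4 + \left(3 + 1\right) 0 = -4 + 4 \cdot 0 = -4 + 0 = -4$)
$53 + \left(24 - 60\right) \frac{-35 - 42}{m + n{\left(-4 \right)}} = 53 + \left(24 - 60\right) \frac{-35 - 42}{-4 + 2 \left(-4\right)} = 53 - 36 \left(- \frac{77}{-4 - 8}\right) = 53 - 36 \left(- \frac{77}{-12}\right) = 53 - 36 \left(\left(-77\right) \left(- \frac{1}{12}\right)\right) = 53 - 231 = -178$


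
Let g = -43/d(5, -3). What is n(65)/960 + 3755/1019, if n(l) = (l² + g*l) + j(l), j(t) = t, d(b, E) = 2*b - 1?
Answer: 13787737/1760832 ≈ 7.8302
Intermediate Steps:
d(b, E) = -1 + 2*b
g = -43/9 (g = -43/(-1 + 2*5) = -43/(-1 + 10) = -43/9 ≈ -4.7778)
n(l) = l² - 34*l/9 (n(l) = (l² - 43*l/9) + l = l² - 34*l/9)
n(65)/960 + 3755/1019 = ((⅑)*65*(-34 + 9*65))/960 + 3755/1019 = ((⅑)*65*(-34 + 585))*(1/960) + 3755*(1/1019) = ((⅑)*65*551)*(1/960) + 3755/1019 = (35815/9)*(1/960) + 3755/1019 = 7163/1728 + 3755/1019 = 13787737/1760832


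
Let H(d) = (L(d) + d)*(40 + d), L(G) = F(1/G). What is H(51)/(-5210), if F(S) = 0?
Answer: -4641/5210 ≈ -0.89079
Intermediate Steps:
L(G) = 0
H(d) = d*(40 + d) (H(d) = (0 + d)*(40 + d) = d*(40 + d))
H(51)/(-5210) = (51*(40 + 51))/(-5210) = (51*91)*(-1/5210) = 4641*(-1/5210) = -4641/5210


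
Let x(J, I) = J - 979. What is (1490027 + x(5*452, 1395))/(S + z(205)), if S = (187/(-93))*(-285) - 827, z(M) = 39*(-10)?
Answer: -23115274/9981 ≈ -2315.9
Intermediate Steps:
x(J, I) = -979 + J
z(M) = -390
S = -7872/31 (S = (187*(-1/93))*(-285) - 827 = -187/93*(-285) - 827 = 17765/31 - 827 = -7872/31 ≈ -253.94)
(1490027 + x(5*452, 1395))/(S + z(205)) = (1490027 + (-979 + 5*452))/(-7872/31 - 390) = (1490027 + (-979 + 2260))/(-19962/31) = (1490027 + 1281)*(-31/19962) = 1491308*(-31/19962) = -23115274/9981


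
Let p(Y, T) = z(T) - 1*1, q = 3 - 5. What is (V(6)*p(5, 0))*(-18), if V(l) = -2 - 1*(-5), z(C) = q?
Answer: 162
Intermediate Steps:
q = -2
z(C) = -2
p(Y, T) = -3 (p(Y, T) = -2 - 1*1 = -2 - 1 = -3)
V(l) = 3 (V(l) = -2 + 5 = 3)
(V(6)*p(5, 0))*(-18) = (3*(-3))*(-18) = -9*(-18) = 162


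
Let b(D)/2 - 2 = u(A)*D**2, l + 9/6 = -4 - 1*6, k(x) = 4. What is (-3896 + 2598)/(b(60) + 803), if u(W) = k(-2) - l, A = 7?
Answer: -1298/112407 ≈ -0.011547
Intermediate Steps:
l = -23/2 (l = -3/2 + (-4 - 1*6) = -3/2 + (-4 - 6) = -3/2 - 10 = -23/2 ≈ -11.500)
u(W) = 31/2 (u(W) = 4 - 1*(-23/2) = 4 + 23/2 = 31/2)
b(D) = 4 + 31*D**2 (b(D) = 4 + 2*(31*D**2/2) = 4 + 31*D**2)
(-3896 + 2598)/(b(60) + 803) = (-3896 + 2598)/((4 + 31*60**2) + 803) = -1298/((4 + 31*3600) + 803) = -1298/((4 + 111600) + 803) = -1298/(111604 + 803) = -1298/112407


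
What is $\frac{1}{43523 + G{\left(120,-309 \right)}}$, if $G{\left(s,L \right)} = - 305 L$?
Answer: $\frac{1}{137768} \approx 7.2586 \cdot 10^{-6}$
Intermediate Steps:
$\frac{1}{43523 + G{\left(120,-309 \right)}} = \frac{1}{43523 - -94245} = \frac{1}{43523 + 94245} = \frac{1}{137768}$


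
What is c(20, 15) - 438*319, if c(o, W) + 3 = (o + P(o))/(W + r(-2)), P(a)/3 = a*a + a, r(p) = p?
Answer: -1815145/13 ≈ -1.3963e+5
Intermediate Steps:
P(a) = 3*a + 3*a² (P(a) = 3*(a*a + a) = 3*(a² + a) = 3*(a + a²) = 3*a + 3*a²)
c(o, W) = -3 + (o + 3*o*(1 + o))/(-2 + W) (c(o, W) = -3 + (o + 3*o*(1 + o))/(W - 2) = -3 + (o + 3*o*(1 + o))/(-2 + W))
c(20, 15) - 438*319 = (6 + 20 - 3*15 + 3*20*(1 + 20))/(-2 + 15) - 438*319 = (6 + 20 - 45 + 3*20*21)/13 - 139722 = (6 + 20 - 45 + 1260)/13 - 139722 = (1/13)*1241 - 139722 = 1241/13 - 139722 = -1815145/13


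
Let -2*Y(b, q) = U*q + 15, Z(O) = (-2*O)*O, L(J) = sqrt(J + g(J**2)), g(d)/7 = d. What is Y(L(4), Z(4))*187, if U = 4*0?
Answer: -2805/2 ≈ -1402.5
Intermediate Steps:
g(d) = 7*d
L(J) = sqrt(J + 7*J**2)
Z(O) = -2*O**2
U = 0
Y(b, q) = -15/2 (Y(b, q) = -(0*q + 15)/2 = -(0 + 15)/2 = -1/2*15 = -15/2)
Y(L(4), Z(4))*187 = -15/2*187 = -2805/2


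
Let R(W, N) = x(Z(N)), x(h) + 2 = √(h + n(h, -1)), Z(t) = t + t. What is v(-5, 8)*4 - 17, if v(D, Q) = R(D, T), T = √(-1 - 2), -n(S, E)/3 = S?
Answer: -25 + 8*3^(¼)*√(-I) ≈ -17.555 - 7.4448*I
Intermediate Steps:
n(S, E) = -3*S
Z(t) = 2*t
x(h) = -2 + √2*√(-h) (x(h) = -2 + √(h - 3*h) = -2 + √(-2*h) = -2 + √2*√(-h))
T = I*√3 (T = √(-3) = I*√3 ≈ 1.732*I)
R(W, N) = -2 + 2*√(-N) (R(W, N) = -2 + √2*√(-2*N) = -2 + √2*(√2*√(-N)) = -2 + 2*√(-N))
v(D, Q) = -2 + 2*3^(¼)*√(-I) (v(D, Q) = -2 + 2*√(-I*√3) = -2 + 2*(3^(¼)*√(-I)) = -2 + 2*3^(¼)*√(-I))
v(-5, 8)*4 - 17 = (-2 + 2*3^(¼)*√(-I))*4 - 17 = (-8 + 8*3^(¼)*√(-I)) - 17 = -25 + 8*3^(¼)*√(-I)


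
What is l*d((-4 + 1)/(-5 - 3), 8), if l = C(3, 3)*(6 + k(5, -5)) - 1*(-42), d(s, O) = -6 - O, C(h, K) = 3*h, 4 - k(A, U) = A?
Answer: -1218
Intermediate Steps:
k(A, U) = 4 - A
l = 87 (l = (3*3)*(6 + (4 - 1*5)) - 1*(-42) = 9*(6 + (4 - 5)) + 42 = 9*(6 - 1) + 42 = 9*5 + 42 = 45 + 42 = 87)
l*d((-4 + 1)/(-5 - 3), 8) = 87*(-6 - 1*8) = 87*(-6 - 8) = 87*(-14) = -1218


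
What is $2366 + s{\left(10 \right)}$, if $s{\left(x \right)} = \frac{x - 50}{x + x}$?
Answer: $2364$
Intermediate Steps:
$s{\left(x \right)} = \frac{-50 + x}{2 x}$
$2366 + s{\left(10 \right)} = 2366 + \frac{-50 + 10}{2 \cdot 10} = 2366 + \frac{1}{2} \cdot \frac{1}{10} \left(-40\right) = 2366 - 2 = 2364$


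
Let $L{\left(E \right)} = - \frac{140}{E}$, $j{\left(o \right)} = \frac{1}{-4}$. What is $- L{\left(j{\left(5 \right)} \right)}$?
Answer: $-560$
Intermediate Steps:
$j{\left(o \right)} = - \frac{1}{4}$
$- L{\left(j{\left(5 \right)} \right)} = - \frac{-140}{- \frac{1}{4}} = - \left(-140\right) \left(-4\right) = \left(-1\right) 560 = -560$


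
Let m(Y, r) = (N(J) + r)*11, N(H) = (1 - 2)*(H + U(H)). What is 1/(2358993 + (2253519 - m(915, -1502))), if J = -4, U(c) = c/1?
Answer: 1/4628946 ≈ 2.1603e-7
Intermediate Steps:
U(c) = c (U(c) = c*1 = c)
N(H) = -2*H (N(H) = (1 - 2)*(H + H) = -2*H)
m(Y, r) = 88 + 11*r (m(Y, r) = (-2*(-4) + r)*11 = (8 + r)*11 = 88 + 11*r)
1/(2358993 + (2253519 - m(915, -1502))) = 1/(2358993 + (2253519 - (88 + 11*(-1502)))) = 1/(2358993 + (2253519 - (88 - 16522))) = 1/(2358993 + (2253519 - 1*(-16434))) = 1/(2358993 + (2253519 + 16434)) = 1/(2358993 + 2269953) = 1/4628946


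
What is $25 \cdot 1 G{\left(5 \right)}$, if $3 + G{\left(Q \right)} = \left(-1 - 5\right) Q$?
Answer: $-825$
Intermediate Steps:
$G{\left(Q \right)} = -3 - 6 Q$ ($G{\left(Q \right)} = -3 + \left(-1 - 5\right) Q = -3 - 6 Q$)
$25 \cdot 1 G{\left(5 \right)} = 25 \cdot 1 \left(-3 - 30\right) = 25 \left(-3 - 30\right) = 25 \left(-33\right) = -825$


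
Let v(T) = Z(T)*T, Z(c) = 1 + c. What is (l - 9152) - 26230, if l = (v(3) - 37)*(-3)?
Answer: -35307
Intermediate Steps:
v(T) = T*(1 + T) (v(T) = (1 + T)*T = T*(1 + T))
l = 75 (l = (3*(1 + 3) - 37)*(-3) = (3*4 - 37)*(-3) = (12 - 37)*(-3) = -25*(-3) = 75)
(l - 9152) - 26230 = (75 - 9152) - 26230 = -9077 - 26230 = -35307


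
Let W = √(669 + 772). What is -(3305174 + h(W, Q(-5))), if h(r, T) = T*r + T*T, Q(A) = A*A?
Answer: -3305799 - 25*√1441 ≈ -3.3067e+6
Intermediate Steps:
Q(A) = A²
W = √1441 ≈ 37.961
h(r, T) = T² + T*r (h(r, T) = T*r + T² = T² + T*r)
-(3305174 + h(W, Q(-5))) = -(3305174 + (-5)²*((-5)² + √1441)) = -(3305174 + 25*(25 + √1441)) = -(3305174 + (625 + 25*√1441)) = -(3305799 + 25*√1441) = -3305799 - 25*√1441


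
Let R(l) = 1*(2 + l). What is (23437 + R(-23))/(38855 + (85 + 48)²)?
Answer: 2927/7068 ≈ 0.41412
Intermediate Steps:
R(l) = 2 + l
(23437 + R(-23))/(38855 + (85 + 48)²) = (23437 + (2 - 23))/(38855 + (85 + 48)²) = (23437 - 21)/(38855 + 133²) = 23416/(38855 + 17689) = 23416/56544 = 23416*(1/56544) = 2927/7068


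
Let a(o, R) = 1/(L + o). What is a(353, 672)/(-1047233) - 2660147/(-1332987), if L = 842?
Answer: 3329023497951958/1668157830090345 ≈ 1.9956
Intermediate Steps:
a(o, R) = 1/(842 + o)
a(353, 672)/(-1047233) - 2660147/(-1332987) = 1/((842 + 353)*(-1047233)) - 2660147/(-1332987) = -1/1047233/1195 - 2660147*(-1/1332987) = (1/1195)*(-1/1047233) + 2660147/1332987 = -1/1251443435 + 2660147/1332987 = 3329023497951958/1668157830090345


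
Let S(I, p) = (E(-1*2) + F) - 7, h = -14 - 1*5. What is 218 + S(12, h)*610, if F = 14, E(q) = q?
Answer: 3268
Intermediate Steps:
h = -19 (h = -14 - 5 = -19)
S(I, p) = 5 (S(I, p) = (-1*2 + 14) - 7 = (-2 + 14) - 7 = 12 - 7 = 5)
218 + S(12, h)*610 = 218 + 5*610 = 218 + 3050 = 3268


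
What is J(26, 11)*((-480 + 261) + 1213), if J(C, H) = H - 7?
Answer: 3976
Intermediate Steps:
J(C, H) = -7 + H
J(26, 11)*((-480 + 261) + 1213) = (-7 + 11)*((-480 + 261) + 1213) = 4*(-219 + 1213) = 4*994 = 3976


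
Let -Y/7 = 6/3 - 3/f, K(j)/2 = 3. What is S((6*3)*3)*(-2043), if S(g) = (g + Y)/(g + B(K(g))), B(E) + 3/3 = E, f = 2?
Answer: -206343/118 ≈ -1748.7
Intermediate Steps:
K(j) = 6 (K(j) = 2*3 = 6)
Y = -7/2 (Y = -7*(6/3 - 3/2) = -7*(6*(⅓) - 3*½) = -7*(2 - 3/2) = -7*½ = -7/2 ≈ -3.5000)
B(E) = -1 + E
S(g) = (-7/2 + g)/(5 + g) (S(g) = (g - 7/2)/(g + (-1 + 6)) = (-7/2 + g)/(g + 5) = (-7/2 + g)/(5 + g))
S((6*3)*3)*(-2043) = ((-7/2 + (6*3)*3)/(5 + (6*3)*3))*(-2043) = ((-7/2 + 18*3)/(5 + 18*3))*(-2043) = ((-7/2 + 54)/(5 + 54))*(-2043) = ((101/2)/59)*(-2043) = ((1/59)*(101/2))*(-2043) = (101/118)*(-2043) = -206343/118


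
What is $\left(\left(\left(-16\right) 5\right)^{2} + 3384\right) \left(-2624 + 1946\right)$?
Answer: $-6633552$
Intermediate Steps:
$\left(\left(\left(-16\right) 5\right)^{2} + 3384\right) \left(-2624 + 1946\right) = \left(\left(-80\right)^{2} + 3384\right) \left(-678\right) = \left(6400 + 3384\right) \left(-678\right) = 9784 \left(-678\right) = -6633552$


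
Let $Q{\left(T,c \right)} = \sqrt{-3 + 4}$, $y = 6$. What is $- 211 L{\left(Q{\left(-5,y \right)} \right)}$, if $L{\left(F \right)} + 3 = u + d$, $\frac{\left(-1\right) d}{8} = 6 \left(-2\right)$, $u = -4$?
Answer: $-18779$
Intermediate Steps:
$d = 96$ ($d = - 8 \cdot 6 \left(-2\right) = \left(-8\right) \left(-12\right) = 96$)
$Q{\left(T,c \right)} = 1$ ($Q{\left(T,c \right)} = \sqrt{1} = 1$)
$L{\left(F \right)} = 89$ ($L{\left(F \right)} = -3 + \left(-4 + 96\right) = -3 + 92 = 89$)
$- 211 L{\left(Q{\left(-5,y \right)} \right)} = \left(-211\right) 89 = -18779$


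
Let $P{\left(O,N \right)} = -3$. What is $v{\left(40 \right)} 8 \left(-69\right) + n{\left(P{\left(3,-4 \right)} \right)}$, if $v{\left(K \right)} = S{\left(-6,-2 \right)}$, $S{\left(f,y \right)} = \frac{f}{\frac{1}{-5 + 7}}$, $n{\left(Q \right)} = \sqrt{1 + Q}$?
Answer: $6624 + i \sqrt{2} \approx 6624.0 + 1.4142 i$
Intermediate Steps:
$S{\left(f,y \right)} = 2 f$ ($S{\left(f,y \right)} = \frac{f}{\frac{1}{2}} = f \frac{1}{\frac{1}{2}} = f 2 = 2 f$)
$v{\left(K \right)} = -12$ ($v{\left(K \right)} = 2 \left(-6\right) = -12$)
$v{\left(40 \right)} 8 \left(-69\right) + n{\left(P{\left(3,-4 \right)} \right)} = - 12 \cdot 8 \left(-69\right) + \sqrt{1 - 3} = \left(-12\right) \left(-552\right) + \sqrt{-2} = 6624 + i \sqrt{2}$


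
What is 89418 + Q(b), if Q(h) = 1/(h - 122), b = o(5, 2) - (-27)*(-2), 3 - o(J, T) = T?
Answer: 15648149/175 ≈ 89418.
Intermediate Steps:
o(J, T) = 3 - T
b = -53 (b = (3 - 1*2) - (-27)*(-2) = (3 - 2) - 1*54 = 1 - 54 = -53)
Q(h) = 1/(-122 + h)
89418 + Q(b) = 89418 + 1/(-122 - 53) = 89418 + 1/(-175) = 89418 - 1/175 = 15648149/175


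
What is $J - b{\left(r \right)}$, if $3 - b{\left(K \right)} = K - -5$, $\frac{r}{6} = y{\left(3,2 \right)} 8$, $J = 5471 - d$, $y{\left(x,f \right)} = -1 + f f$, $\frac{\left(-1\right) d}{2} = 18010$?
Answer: $41637$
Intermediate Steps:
$d = -36020$ ($d = \left(-2\right) 18010 = -36020$)
$y{\left(x,f \right)} = -1 + f^{2}$
$J = 41491$ ($J = 5471 - -36020 = 5471 + 36020 = 41491$)
$r = 144$ ($r = 6 \left(-1 + 2^{2}\right) 8 = 6 \left(-1 + 4\right) 8 = 6 \cdot 3 \cdot 8 = 6 \cdot 24 = 144$)
$b{\left(K \right)} = -2 - K$ ($b{\left(K \right)} = 3 - \left(K - -5\right) = 3 - \left(K + 5\right) = 3 - \left(5 + K\right) = -2 - K$)
$J - b{\left(r \right)} = 41491 - \left(-2 - 144\right) = 41491 - -146 = 41491 + 146 = 41637$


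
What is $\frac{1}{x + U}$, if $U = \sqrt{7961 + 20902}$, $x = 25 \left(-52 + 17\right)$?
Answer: $- \frac{875}{736762} - \frac{3 \sqrt{3207}}{736762} \approx -0.0014182$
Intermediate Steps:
$x = -875$ ($x = 25 \left(-35\right) = -875$)
$U = 3 \sqrt{3207}$ ($U = \sqrt{28863} = 3 \sqrt{3207} \approx 169.89$)
$\frac{1}{x + U} = \frac{1}{-875 + 3 \sqrt{3207}}$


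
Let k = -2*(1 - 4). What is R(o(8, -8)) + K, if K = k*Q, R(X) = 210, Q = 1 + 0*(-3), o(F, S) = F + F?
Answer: 216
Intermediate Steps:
o(F, S) = 2*F
k = 6 (k = -2*(-3) = 6)
Q = 1 (Q = 1 + 0 = 1)
K = 6 (K = 6*1 = 6)
R(o(8, -8)) + K = 210 + 6 = 216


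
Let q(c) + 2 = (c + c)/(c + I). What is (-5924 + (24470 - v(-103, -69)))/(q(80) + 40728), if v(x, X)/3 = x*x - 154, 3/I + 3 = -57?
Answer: -20497581/65124074 ≈ -0.31475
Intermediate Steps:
I = -1/20 (I = 3/(-3 - 57) = 3/(-60) = 3*(-1/60) = -1/20 ≈ -0.050000)
v(x, X) = -462 + 3*x**2 (v(x, X) = 3*(x*x - 154) = 3*(x**2 - 154) = 3*(-154 + x**2) = -462 + 3*x**2)
q(c) = -2 + 2*c/(-1/20 + c) (q(c) = -2 + (c + c)/(c - 1/20) = -2 + (2*c)/(-1/20 + c) = -2 + 2*c/(-1/20 + c))
(-5924 + (24470 - v(-103, -69)))/(q(80) + 40728) = (-5924 + (24470 - (-462 + 3*(-103)**2)))/(2/(-1 + 20*80) + 40728) = (-5924 + (24470 - (-462 + 3*10609)))/(2/(-1 + 1600) + 40728) = (-5924 + (24470 - (-462 + 31827)))/(2/1599 + 40728) = (-5924 + (24470 - 1*31365))/(2*(1/1599) + 40728) = (-5924 + (24470 - 31365))/(2/1599 + 40728) = (-5924 - 6895)/(65124074/1599) = -12819*1599/65124074 = -20497581/65124074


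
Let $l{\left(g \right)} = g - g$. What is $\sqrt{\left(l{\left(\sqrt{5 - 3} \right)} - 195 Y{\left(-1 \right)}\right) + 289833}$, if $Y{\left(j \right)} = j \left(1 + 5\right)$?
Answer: $\sqrt{291003} \approx 539.45$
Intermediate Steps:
$Y{\left(j \right)} = 6 j$ ($Y{\left(j \right)} = j 6 = 6 j$)
$l{\left(g \right)} = 0$
$\sqrt{\left(l{\left(\sqrt{5 - 3} \right)} - 195 Y{\left(-1 \right)}\right) + 289833} = \sqrt{\left(0 - 195 \cdot 6 \left(-1\right)\right) + 289833} = \sqrt{\left(0 - -1170\right) + 289833} = \sqrt{\left(0 + 1170\right) + 289833} = \sqrt{1170 + 289833} = \sqrt{291003}$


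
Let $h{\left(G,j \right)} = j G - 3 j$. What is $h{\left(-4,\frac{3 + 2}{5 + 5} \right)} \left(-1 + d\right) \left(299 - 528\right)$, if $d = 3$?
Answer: $1603$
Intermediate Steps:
$h{\left(G,j \right)} = - 3 j + G j$ ($h{\left(G,j \right)} = G j - 3 j = - 3 j + G j$)
$h{\left(-4,\frac{3 + 2}{5 + 5} \right)} \left(-1 + d\right) \left(299 - 528\right) = \frac{3 + 2}{5 + 5} \left(-3 - 4\right) \left(-1 + 3\right) \left(299 - 528\right) = \frac{5}{10} \left(-7\right) 2 \left(-229\right) = 5 \cdot \frac{1}{10} \left(-7\right) 2 \left(-229\right) = \frac{1}{2} \left(-7\right) 2 \left(-229\right) = \left(- \frac{7}{2}\right) 2 \left(-229\right) = \left(-7\right) \left(-229\right) = 1603$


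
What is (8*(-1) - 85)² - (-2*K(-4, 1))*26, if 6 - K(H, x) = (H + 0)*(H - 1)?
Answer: 7921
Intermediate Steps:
K(H, x) = 6 - H*(-1 + H) (K(H, x) = 6 - (H + 0)*(H - 1) = 6 - H*(-1 + H))
(8*(-1) - 85)² - (-2*K(-4, 1))*26 = (8*(-1) - 85)² - (-2*(6 - 4 - 1*(-4)²))*26 = (-8 - 85)² - (-2*(6 - 4 - 1*16))*26 = (-93)² - (-2*(6 - 4 - 16))*26 = 8649 - (-2*(-14))*26 = 8649 - 28*26 = 8649 - 1*728 = 8649 - 728 = 7921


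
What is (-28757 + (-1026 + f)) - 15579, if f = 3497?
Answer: -41865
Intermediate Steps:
(-28757 + (-1026 + f)) - 15579 = (-28757 + (-1026 + 3497)) - 15579 = (-28757 + 2471) - 15579 = -26286 - 15579 = -41865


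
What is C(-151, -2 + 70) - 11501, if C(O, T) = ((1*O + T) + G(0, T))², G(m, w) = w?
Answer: -11276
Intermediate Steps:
C(O, T) = (O + 2*T)² (C(O, T) = ((1*O + T) + T)² = ((O + T) + T)² = (O + 2*T)²)
C(-151, -2 + 70) - 11501 = (-151 + 2*(-2 + 70))² - 11501 = (-151 + 2*68)² - 11501 = (-151 + 136)² - 11501 = (-15)² - 11501 = 225 - 11501 = -11276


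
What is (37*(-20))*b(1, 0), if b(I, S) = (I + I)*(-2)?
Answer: 2960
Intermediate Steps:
b(I, S) = -4*I (b(I, S) = (2*I)*(-2) = -4*I)
(37*(-20))*b(1, 0) = (37*(-20))*(-4*1) = -740*(-4) = 2960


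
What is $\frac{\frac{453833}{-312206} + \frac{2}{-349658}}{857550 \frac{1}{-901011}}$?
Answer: $\frac{23829783282254131}{15602454153947900} \approx 1.5273$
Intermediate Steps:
$\frac{\frac{453833}{-312206} + \frac{2}{-349658}}{857550 \frac{1}{-901011}} = \frac{453833 \left(- \frac{1}{312206}\right) + 2 \left(- \frac{1}{349658}\right)}{857550 \left(- \frac{1}{901011}\right)} = \frac{- \frac{453833}{312206} - \frac{1}{174829}}{- \frac{285850}{300337}} = \left(- \frac{79343481763}{54582662774}\right) \left(- \frac{300337}{285850}\right) = \frac{23829783282254131}{15602454153947900}$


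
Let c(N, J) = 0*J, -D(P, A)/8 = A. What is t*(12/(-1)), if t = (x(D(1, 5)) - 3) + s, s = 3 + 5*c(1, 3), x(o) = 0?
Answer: 0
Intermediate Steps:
D(P, A) = -8*A
c(N, J) = 0
s = 3 (s = 3 + 5*0 = 3 + 0 = 3)
t = 0 (t = (0 - 3) + 3 = -3 + 3 = 0)
t*(12/(-1)) = 0*(12/(-1)) = 0*(12*(-1)) = 0*(-12) = 0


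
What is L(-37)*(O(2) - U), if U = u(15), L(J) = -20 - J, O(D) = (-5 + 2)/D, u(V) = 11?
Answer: -425/2 ≈ -212.50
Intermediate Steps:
O(D) = -3/D
U = 11
L(-37)*(O(2) - U) = (-20 - 1*(-37))*(-3/2 - 1*11) = (-20 + 37)*(-3*½ - 11) = 17*(-3/2 - 11) = 17*(-25/2) = -425/2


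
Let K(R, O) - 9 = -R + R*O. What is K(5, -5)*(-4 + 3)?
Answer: 21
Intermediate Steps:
K(R, O) = 9 - R + O*R (K(R, O) = 9 + (-R + R*O) = 9 + (-R + O*R) = 9 - R + O*R)
K(5, -5)*(-4 + 3) = (9 - 1*5 - 5*5)*(-4 + 3) = (9 - 5 - 25)*(-1) = -21*(-1) = 21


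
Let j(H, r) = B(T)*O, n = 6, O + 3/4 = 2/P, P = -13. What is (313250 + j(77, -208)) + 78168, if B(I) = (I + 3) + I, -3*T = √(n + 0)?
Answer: 20353595/52 + 47*√6/78 ≈ 3.9142e+5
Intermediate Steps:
O = -47/52 (O = -¾ + 2/(-13) = -¾ + 2*(-1/13) = -¾ - 2/13 = -47/52 ≈ -0.90385)
T = -√6/3 (T = -√(6 + 0)/3 = -√6/3 ≈ -0.81650)
B(I) = 3 + 2*I (B(I) = (3 + I) + I = 3 + 2*I)
j(H, r) = -141/52 + 47*√6/78 (j(H, r) = (3 + 2*(-√6/3))*(-47/52) = (3 - 2*√6/3)*(-47/52) = -141/52 + 47*√6/78)
(313250 + j(77, -208)) + 78168 = (313250 + (-141/52 + 47*√6/78)) + 78168 = (16288859/52 + 47*√6/78) + 78168 = 20353595/52 + 47*√6/78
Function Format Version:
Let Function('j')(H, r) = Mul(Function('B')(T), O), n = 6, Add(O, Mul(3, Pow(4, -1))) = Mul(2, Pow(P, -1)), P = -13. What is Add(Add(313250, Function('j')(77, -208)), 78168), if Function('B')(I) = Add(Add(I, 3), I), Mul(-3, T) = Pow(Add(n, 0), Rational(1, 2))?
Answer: Add(Rational(20353595, 52), Mul(Rational(47, 78), Pow(6, Rational(1, 2)))) ≈ 3.9142e+5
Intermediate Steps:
O = Rational(-47, 52) (O = Add(Rational(-3, 4), Mul(2, Pow(-13, -1))) = Add(Rational(-3, 4), Mul(2, Rational(-1, 13))) = Add(Rational(-3, 4), Rational(-2, 13)) = Rational(-47, 52) ≈ -0.90385)
T = Mul(Rational(-1, 3), Pow(6, Rational(1, 2))) (T = Mul(Rational(-1, 3), Pow(Add(6, 0), Rational(1, 2))) = Mul(Rational(-1, 3), Pow(6, Rational(1, 2))) ≈ -0.81650)
Function('B')(I) = Add(3, Mul(2, I)) (Function('B')(I) = Add(Add(3, I), I) = Add(3, Mul(2, I)))
Function('j')(H, r) = Add(Rational(-141, 52), Mul(Rational(47, 78), Pow(6, Rational(1, 2)))) (Function('j')(H, r) = Mul(Add(3, Mul(2, Mul(Rational(-1, 3), Pow(6, Rational(1, 2))))), Rational(-47, 52)) = Mul(Add(3, Mul(Rational(-2, 3), Pow(6, Rational(1, 2)))), Rational(-47, 52)) = Add(Rational(-141, 52), Mul(Rational(47, 78), Pow(6, Rational(1, 2)))))
Add(Add(313250, Function('j')(77, -208)), 78168) = Add(Add(313250, Add(Rational(-141, 52), Mul(Rational(47, 78), Pow(6, Rational(1, 2))))), 78168) = Add(Add(Rational(16288859, 52), Mul(Rational(47, 78), Pow(6, Rational(1, 2)))), 78168) = Add(Rational(20353595, 52), Mul(Rational(47, 78), Pow(6, Rational(1, 2))))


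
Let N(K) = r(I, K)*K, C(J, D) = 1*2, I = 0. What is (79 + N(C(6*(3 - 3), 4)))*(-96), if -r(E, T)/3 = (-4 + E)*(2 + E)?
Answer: -12192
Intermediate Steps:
C(J, D) = 2
r(E, T) = -3*(-4 + E)*(2 + E)
N(K) = 24*K (N(K) = (24 - 3*0² + 6*0)*K = (24 - 3*0 + 0)*K = (24 + 0 + 0)*K = 24*K)
(79 + N(C(6*(3 - 3), 4)))*(-96) = (79 + 24*2)*(-96) = (79 + 48)*(-96) = 127*(-96) = -12192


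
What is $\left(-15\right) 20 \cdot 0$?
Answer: $0$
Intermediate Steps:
$\left(-15\right) 20 \cdot 0 = \left(-300\right) 0 = 0$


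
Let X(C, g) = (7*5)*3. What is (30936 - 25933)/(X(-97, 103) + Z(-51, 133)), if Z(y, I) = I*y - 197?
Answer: -5003/6875 ≈ -0.72771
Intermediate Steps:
Z(y, I) = -197 + I*y
X(C, g) = 105 (X(C, g) = 35*3 = 105)
(30936 - 25933)/(X(-97, 103) + Z(-51, 133)) = (30936 - 25933)/(105 + (-197 + 133*(-51))) = 5003/(105 + (-197 - 6783)) = 5003/(105 - 6980) = 5003/(-6875) = 5003*(-1/6875) = -5003/6875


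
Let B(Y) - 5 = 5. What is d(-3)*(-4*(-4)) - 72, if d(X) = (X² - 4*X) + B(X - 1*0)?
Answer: 424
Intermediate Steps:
B(Y) = 10 (B(Y) = 5 + 5 = 10)
d(X) = 10 + X² - 4*X (d(X) = (X² - 4*X) + 10 = 10 + X² - 4*X)
d(-3)*(-4*(-4)) - 72 = (10 + (-3)² - 4*(-3))*(-4*(-4)) - 72 = (10 + 9 + 12)*16 - 72 = 31*16 - 72 = 496 - 72 = 424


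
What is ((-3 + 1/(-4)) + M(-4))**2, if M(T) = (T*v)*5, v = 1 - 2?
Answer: 4489/16 ≈ 280.56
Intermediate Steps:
v = -1
M(T) = -5*T (M(T) = (T*(-1))*5 = -T*5 = -5*T)
((-3 + 1/(-4)) + M(-4))**2 = ((-3 + 1/(-4)) - 5*(-4))**2 = ((-3 - 1/4) + 20)**2 = (-13/4 + 20)**2 = (67/4)**2 = 4489/16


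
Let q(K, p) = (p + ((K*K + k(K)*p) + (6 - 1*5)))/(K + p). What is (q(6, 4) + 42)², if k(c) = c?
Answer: 9409/4 ≈ 2352.3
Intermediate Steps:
q(K, p) = (1 + p + K² + K*p)/(K + p) (q(K, p) = (p + ((K*K + K*p) + (6 - 1*5)))/(K + p) = (p + ((K² + K*p) + (6 - 5)))/(K + p) = (p + ((K² + K*p) + 1))/(K + p) = (p + (1 + K² + K*p))/(K + p) = (1 + p + K² + K*p)/(K + p))
(q(6, 4) + 42)² = ((1 + 4 + 6² + 6*4)/(6 + 4) + 42)² = ((1 + 4 + 36 + 24)/10 + 42)² = ((⅒)*65 + 42)² = (13/2 + 42)² = (97/2)² = 9409/4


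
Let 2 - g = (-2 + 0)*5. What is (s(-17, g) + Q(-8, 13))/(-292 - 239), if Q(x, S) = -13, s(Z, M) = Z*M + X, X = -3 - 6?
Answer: 226/531 ≈ 0.42561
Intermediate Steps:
X = -9
g = 12 (g = 2 - (-2 + 0)*5 = 2 - (-2)*5 = 2 - 1*(-10) = 2 + 10 = 12)
s(Z, M) = -9 + M*Z (s(Z, M) = Z*M - 9 = M*Z - 9 = -9 + M*Z)
(s(-17, g) + Q(-8, 13))/(-292 - 239) = ((-9 + 12*(-17)) - 13)/(-292 - 239) = ((-9 - 204) - 13)/(-531) = (-213 - 13)*(-1/531) = -226*(-1/531) = 226/531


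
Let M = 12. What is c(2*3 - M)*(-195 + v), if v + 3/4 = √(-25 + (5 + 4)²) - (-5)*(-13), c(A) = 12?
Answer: -3129 + 24*√14 ≈ -3039.2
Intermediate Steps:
v = -263/4 + 2*√14 (v = -¾ + (√(-25 + (5 + 4)²) - (-5)*(-13)) = -¾ + (√(-25 + 9²) - 1*65) = -¾ + (√(-25 + 81) - 65) = -¾ + (√56 - 65) = -¾ + (2*√14 - 65) = -¾ + (-65 + 2*√14) = -263/4 + 2*√14 ≈ -58.267)
c(2*3 - M)*(-195 + v) = 12*(-195 + (-263/4 + 2*√14)) = 12*(-1043/4 + 2*√14) = -3129 + 24*√14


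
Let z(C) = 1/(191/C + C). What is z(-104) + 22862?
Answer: 251641930/11007 ≈ 22862.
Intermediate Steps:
z(C) = 1/(C + 191/C)
z(-104) + 22862 = -104/(191 + (-104)**2) + 22862 = -104/(191 + 10816) + 22862 = -104/11007 + 22862 = 251641930/11007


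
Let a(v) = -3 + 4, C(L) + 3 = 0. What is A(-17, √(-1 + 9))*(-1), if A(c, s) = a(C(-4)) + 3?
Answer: -4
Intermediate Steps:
C(L) = -3 (C(L) = -3 + 0 = -3)
a(v) = 1
A(c, s) = 4 (A(c, s) = 1 + 3 = 4)
A(-17, √(-1 + 9))*(-1) = 4*(-1) = -4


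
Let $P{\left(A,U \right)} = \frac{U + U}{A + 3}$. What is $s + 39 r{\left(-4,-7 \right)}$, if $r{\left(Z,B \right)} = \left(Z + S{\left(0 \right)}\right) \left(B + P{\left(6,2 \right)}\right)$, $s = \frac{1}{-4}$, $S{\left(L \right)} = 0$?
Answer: $\frac{12269}{12} \approx 1022.4$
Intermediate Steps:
$P{\left(A,U \right)} = \frac{2 U}{3 + A}$
$s = - \frac{1}{4} \approx -0.25$
$r{\left(Z,B \right)} = Z \left(\frac{4}{9} + B\right)$ ($r{\left(Z,B \right)} = \left(Z + 0\right) \left(B + 2 \cdot 2 \frac{1}{3 + 6}\right) = Z \left(B + 2 \cdot 2 \cdot \frac{1}{9}\right) = Z \left(B + \frac{4}{9}\right) = Z \left(\frac{4}{9} + B\right)$)
$s + 39 r{\left(-4,-7 \right)} = - \frac{1}{4} + 39 \cdot \frac{1}{9} \left(-4\right) \left(4 + 9 \left(-7\right)\right) = - \frac{1}{4} + 39 \cdot \frac{1}{9} \left(-4\right) \left(4 - 63\right) = - \frac{1}{4} + 39 \cdot \frac{1}{9} \left(-4\right) \left(-59\right) = - \frac{1}{4} + 39 \cdot \frac{236}{9} = - \frac{1}{4} + \frac{3068}{3} = \frac{12269}{12}$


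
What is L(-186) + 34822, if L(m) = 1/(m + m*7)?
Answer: 51815135/1488 ≈ 34822.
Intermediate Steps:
L(m) = 1/(8*m) (L(m) = 1/(m + 7*m) = 1/(8*m))
L(-186) + 34822 = (⅛)/(-186) + 34822 = (⅛)*(-1/186) + 34822 = -1/1488 + 34822 = 51815135/1488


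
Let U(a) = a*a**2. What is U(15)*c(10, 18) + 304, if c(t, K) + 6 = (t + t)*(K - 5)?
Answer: 857554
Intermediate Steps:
c(t, K) = -6 + 2*t*(-5 + K) (c(t, K) = -6 + (t + t)*(K - 5) = -6 + (2*t)*(-5 + K) = -6 + 2*t*(-5 + K))
U(a) = a**3
U(15)*c(10, 18) + 304 = 15**3*(-6 - 10*10 + 2*18*10) + 304 = 3375*(-6 - 100 + 360) + 304 = 3375*254 + 304 = 857250 + 304 = 857554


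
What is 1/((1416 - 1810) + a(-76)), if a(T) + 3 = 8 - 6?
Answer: -1/395 ≈ -0.0025316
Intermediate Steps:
a(T) = -1 (a(T) = -3 + (8 - 6) = -3 + 2 = -1)
1/((1416 - 1810) + a(-76)) = 1/((1416 - 1810) - 1) = 1/(-394 - 1) = 1/(-395) = -1/395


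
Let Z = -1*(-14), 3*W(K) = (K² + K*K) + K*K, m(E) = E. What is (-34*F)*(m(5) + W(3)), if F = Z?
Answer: -6664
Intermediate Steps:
W(K) = K² (W(K) = ((K² + K*K) + K*K)/3 = ((K² + K²) + K²)/3 = (2*K² + K²)/3 = (3*K²)/3 = K²)
Z = 14
F = 14
(-34*F)*(m(5) + W(3)) = (-34*14)*(5 + 3²) = -476*(5 + 9) = -476*14 = -6664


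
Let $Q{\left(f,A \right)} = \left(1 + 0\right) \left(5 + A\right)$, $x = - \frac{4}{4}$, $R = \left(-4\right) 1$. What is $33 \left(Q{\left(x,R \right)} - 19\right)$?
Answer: $-594$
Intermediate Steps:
$R = -4$
$x = -1$ ($x = \left(-4\right) \frac{1}{4} = -1$)
$Q{\left(f,A \right)} = 5 + A$ ($Q{\left(f,A \right)} = 1 \left(5 + A\right) = 5 + A$)
$33 \left(Q{\left(x,R \right)} - 19\right) = 33 \left(\left(5 - 4\right) - 19\right) = 33 \left(1 - 19\right) = 33 \left(-18\right) = -594$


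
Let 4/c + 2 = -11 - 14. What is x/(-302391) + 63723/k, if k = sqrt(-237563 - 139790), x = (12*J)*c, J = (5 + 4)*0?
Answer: -63723*I*sqrt(377353)/377353 ≈ -103.73*I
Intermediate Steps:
J = 0 (J = 9*0 = 0)
c = -4/27 (c = 4/(-2 + (-11 - 14)) = 4/(-2 - 25) = 4/(-27) = 4*(-1/27) = -4/27 ≈ -0.14815)
x = 0 (x = (12*0)*(-4/27) = 0*(-4/27) = 0)
k = I*sqrt(377353) (k = sqrt(-377353) = I*sqrt(377353) ≈ 614.29*I)
x/(-302391) + 63723/k = 0/(-302391) + 63723/((I*sqrt(377353))) = 0*(-1/302391) + 63723*(-I*sqrt(377353)/377353) = 0 - 63723*I*sqrt(377353)/377353 = -63723*I*sqrt(377353)/377353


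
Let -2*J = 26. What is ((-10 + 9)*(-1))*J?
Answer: -13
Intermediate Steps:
J = -13 (J = -1/2*26 = -13)
((-10 + 9)*(-1))*J = ((-10 + 9)*(-1))*(-13) = -1*(-1)*(-13) = 1*(-13) = -13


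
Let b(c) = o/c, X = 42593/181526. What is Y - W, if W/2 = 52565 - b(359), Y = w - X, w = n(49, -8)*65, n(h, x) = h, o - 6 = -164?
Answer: -6643607490233/65167834 ≈ -1.0195e+5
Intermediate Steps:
o = -158 (o = 6 - 164 = -158)
X = 42593/181526 (X = 42593*(1/181526) = 42593/181526 ≈ 0.23464)
b(c) = -158/c
w = 3185 (w = 49*65 = 3185)
Y = 578117717/181526 (Y = 3185 - 1*42593/181526 = 3185 - 42593/181526 = 578117717/181526 ≈ 3184.8)
W = 37741986/359 (W = 2*(52565 - (-158)/359) = 2*(52565 - 1*(-158/359)) = 2*(52565 + 158/359) = 2*(18870993/359) = 37741986/359 ≈ 1.0513e+5)
Y - W = 578117717/181526 - 1*37741986/359 = 578117717/181526 - 37741986/359 = -6643607490233/65167834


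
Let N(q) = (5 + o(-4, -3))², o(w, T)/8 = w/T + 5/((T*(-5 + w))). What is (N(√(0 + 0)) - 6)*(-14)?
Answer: -2939930/729 ≈ -4032.8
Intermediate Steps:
o(w, T) = 8*w/T + 40/(T*(-5 + w)) (o(w, T) = 8*(w/T + 5/((T*(-5 + w)))) = 8*(w/T + 5*(1/(T*(-5 + w)))) = 8*(w/T + 5/(T*(-5 + w))) = 8*w/T + 40/(T*(-5 + w)))
N(q) = 214369/729 (N(q) = (5 + 8*(5 + (-4)² - 5*(-4))/(-3*(-5 - 4)))² = (5 + 8*(-⅓)*(5 + 16 + 20)/(-9))² = (5 + 8*(-⅓)*(-⅑)*41)² = (5 + 328/27)² = (463/27)² = 214369/729)
(N(√(0 + 0)) - 6)*(-14) = (214369/729 - 6)*(-14) = (209995/729)*(-14) = -2939930/729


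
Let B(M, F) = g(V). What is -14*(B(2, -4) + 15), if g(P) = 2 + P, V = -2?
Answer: -210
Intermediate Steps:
B(M, F) = 0 (B(M, F) = 2 - 2 = 0)
-14*(B(2, -4) + 15) = -14*(0 + 15) = -14*15 = -210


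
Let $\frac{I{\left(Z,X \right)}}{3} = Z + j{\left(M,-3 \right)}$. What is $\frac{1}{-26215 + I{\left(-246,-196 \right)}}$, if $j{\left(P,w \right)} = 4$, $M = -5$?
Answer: $- \frac{1}{26941} \approx -3.7118 \cdot 10^{-5}$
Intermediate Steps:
$I{\left(Z,X \right)} = 12 + 3 Z$ ($I{\left(Z,X \right)} = 3 \left(Z + 4\right) = 3 \left(4 + Z\right) = 12 + 3 Z$)
$\frac{1}{-26215 + I{\left(-246,-196 \right)}} = \frac{1}{-26215 + \left(12 + 3 \left(-246\right)\right)} = \frac{1}{-26215 + \left(12 - 738\right)} = \frac{1}{-26215 - 726} = \frac{1}{-26941} = - \frac{1}{26941}$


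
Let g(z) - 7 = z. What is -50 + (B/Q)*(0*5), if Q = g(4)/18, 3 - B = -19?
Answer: -50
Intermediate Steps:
B = 22 (B = 3 - 1*(-19) = 3 + 19 = 22)
g(z) = 7 + z
Q = 11/18 (Q = (7 + 4)/18 = 11*(1/18) = 11/18 ≈ 0.61111)
-50 + (B/Q)*(0*5) = -50 + (22/(11/18))*(0*5) = -50 + (22*(18/11))*0 = -50 + 36*0 = -50 + 0 = -50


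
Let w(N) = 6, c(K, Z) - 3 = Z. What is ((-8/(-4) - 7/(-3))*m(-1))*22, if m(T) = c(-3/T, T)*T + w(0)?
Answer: 1144/3 ≈ 381.33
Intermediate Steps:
c(K, Z) = 3 + Z
m(T) = 6 + T*(3 + T) (m(T) = (3 + T)*T + 6 = T*(3 + T) + 6 = 6 + T*(3 + T))
((-8/(-4) - 7/(-3))*m(-1))*22 = ((-8/(-4) - 7/(-3))*(6 - (3 - 1)))*22 = ((-8*(-¼) - 7*(-⅓))*(6 - 1*2))*22 = ((2 + 7/3)*(6 - 2))*22 = ((13/3)*4)*22 = (52/3)*22 = 1144/3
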